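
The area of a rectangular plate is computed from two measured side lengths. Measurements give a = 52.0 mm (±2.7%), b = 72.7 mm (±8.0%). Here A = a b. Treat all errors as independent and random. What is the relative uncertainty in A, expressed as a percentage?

8.44%

Each factor contributes (exponent × relative error)² to (δA/A)²:
  (1·δa/a)² = (1×0.0270)² = 0.000729;  (1·δb/b)² = (1×0.0800)² = 0.00640
δA/A = √(0.00713) = 0.0844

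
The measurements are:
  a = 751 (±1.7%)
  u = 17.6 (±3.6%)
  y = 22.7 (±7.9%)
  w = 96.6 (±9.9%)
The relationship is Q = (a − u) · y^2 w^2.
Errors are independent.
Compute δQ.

8.95e+08

Let h = a − u = 733. δh = √(δa² + δu²) = √(163 + 0.401) = 12.8, so δh/h = 0.0174.
Q is then a monomial in h, y, w:
δQ/Q = √((δh/h)² + (2·δy/y)² + (2·δw/w)²) = √(0.000304 + 0.0250 + 0.0392) = 0.254
Q = 3.53e+09, so δQ = 0.254 × 3.53e+09 = 8.95e+08.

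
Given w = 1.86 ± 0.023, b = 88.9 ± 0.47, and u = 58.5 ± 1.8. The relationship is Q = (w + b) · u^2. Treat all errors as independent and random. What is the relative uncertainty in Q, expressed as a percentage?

6.18%

Let h = w + b = 90.8. δh = √(δw² + δb²) = √(0.000529 + 0.221) = 0.471, so δh/h = 0.00518.
Q is then a monomial in h, u:
δQ/Q = √((δh/h)² + (2·δu/u)²) = √(2.69e-05 + 0.00379) = 0.0618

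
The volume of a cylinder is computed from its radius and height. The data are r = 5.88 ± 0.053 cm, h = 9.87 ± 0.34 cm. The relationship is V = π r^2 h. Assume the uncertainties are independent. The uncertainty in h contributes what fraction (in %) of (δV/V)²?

78.5%

(δV/V)² = (2·δr/r)² + (1·δh/h)²
  r term: (2×0.00901)² = 0.000325
  h term: (1×0.0344)² = 0.00119
Total = 0.00151. Share from h = 0.00119/0.00151 = 0.785.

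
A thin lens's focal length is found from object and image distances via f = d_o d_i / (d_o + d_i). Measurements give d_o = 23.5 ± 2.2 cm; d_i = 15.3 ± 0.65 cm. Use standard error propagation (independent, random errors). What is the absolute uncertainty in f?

∂f/∂d_o = (d_i/(d_o+d_i))² = 0.155;  ∂f/∂d_i = (d_o/(d_o+d_i))² = 0.367
δf = √((∂f/∂d_o · δd_o)² + (∂f/∂d_i · δd_i)²) = √(0.117 + 0.0569) = 0.417 cm

0.417 cm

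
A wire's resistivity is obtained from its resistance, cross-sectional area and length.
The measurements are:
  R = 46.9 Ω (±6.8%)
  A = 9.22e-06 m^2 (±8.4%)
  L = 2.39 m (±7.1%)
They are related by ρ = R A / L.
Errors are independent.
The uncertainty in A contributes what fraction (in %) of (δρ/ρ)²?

42.2%

(δρ/ρ)² = (1·δR/R)² + (1·δA/A)² + (-1·δL/L)²
  R term: (1×0.0680)² = 0.00462
  A term: (1×0.0840)² = 0.00706
  L term: (-1×0.0710)² = 0.00504
Total = 0.0167. Share from A = 0.00706/0.0167 = 0.422.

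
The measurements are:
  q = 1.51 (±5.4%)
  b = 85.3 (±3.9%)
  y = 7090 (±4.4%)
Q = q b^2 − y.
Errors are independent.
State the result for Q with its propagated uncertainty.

3900 ± 1090

Let p = q·b^2 = 11000. δp/p = √((1·δq/q)² + (2·δb/b)²) = √(0.00292 + 0.00608) = 0.0949, so δp = 1040.
Q = p − y: δQ = √(δp² + δy²) = √(1.09e+06 + 97300) = 1090
Q = 3900.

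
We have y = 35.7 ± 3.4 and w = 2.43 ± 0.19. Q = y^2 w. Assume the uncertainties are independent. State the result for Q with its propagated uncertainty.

3100 ± 638

Each factor contributes (exponent × relative error)² to (δQ/Q)²:
  (2·δy/y)² = (2×0.0952)² = 0.0363;  (1·δw/w)² = (1×0.0782)² = 0.00611
δQ/Q = √(0.0424) = 0.206
Q = 3100, so δQ = 0.206 × 3100 = 638.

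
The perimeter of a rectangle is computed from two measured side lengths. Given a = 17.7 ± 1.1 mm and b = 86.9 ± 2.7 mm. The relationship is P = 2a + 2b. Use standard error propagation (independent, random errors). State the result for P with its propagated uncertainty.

P is a linear combination, so absolute uncertainties add in quadrature:
  (2·δa)² = 4.84;  (2·δb)² = 29.2
δP = √(34.0) = 5.83 mm
P = 209 mm.

209 ± 5.83 mm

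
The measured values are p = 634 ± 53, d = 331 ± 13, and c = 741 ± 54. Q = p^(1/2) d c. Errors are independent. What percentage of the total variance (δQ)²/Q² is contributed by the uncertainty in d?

17.9%

(δQ/Q)² = (½·δp/p)² + (1·δd/d)² + (1·δc/c)²
  p term: (0.5×0.0836)² = 0.00175
  d term: (1×0.0393)² = 0.00154
  c term: (1×0.0729)² = 0.00531
Total = 0.00860. Share from d = 0.00154/0.00860 = 0.179.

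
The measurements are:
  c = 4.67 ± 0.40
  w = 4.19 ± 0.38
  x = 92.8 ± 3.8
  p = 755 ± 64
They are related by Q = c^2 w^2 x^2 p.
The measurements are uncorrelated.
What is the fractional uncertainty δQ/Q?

0.276

Since Q is a product/quotient, work with relative uncertainties:
  (2·δc/c)² = (2×0.0857)² = 0.0293;  (2·δw/w)² = (2×0.0907)² = 0.0329;  (2·δx/x)² = (2×0.0409)² = 0.00671;  (1·δp/p)² = (1×0.0848)² = 0.00719
δQ/Q = √(0.0761) = 0.276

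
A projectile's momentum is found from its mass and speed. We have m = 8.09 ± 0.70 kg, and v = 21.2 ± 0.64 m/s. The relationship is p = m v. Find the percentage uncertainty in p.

9.16%

Since p is a product/quotient, work with relative uncertainties:
  (1·δm/m)² = (1×0.0865)² = 0.00749;  (1·δv/v)² = (1×0.0302)² = 0.000911
δp/p = √(0.00840) = 0.0916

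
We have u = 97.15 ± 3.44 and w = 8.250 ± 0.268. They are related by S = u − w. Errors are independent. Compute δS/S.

Absolute uncertainties add in quadrature for a linear combination:
  (δu)² = 11.8;  (δw)² = 0.0718
δS = √(11.9) = 3.45
S = 88.90, so δS/S = 3.45/88.90 = 0.0388.

0.0388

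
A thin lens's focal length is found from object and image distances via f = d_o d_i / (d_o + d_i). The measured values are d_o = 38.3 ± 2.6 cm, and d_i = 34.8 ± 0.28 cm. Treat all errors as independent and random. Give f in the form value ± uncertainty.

18.2 ± 0.594 cm

∂f/∂d_o = (d_i/(d_o+d_i))² = 0.227;  ∂f/∂d_i = (d_o/(d_o+d_i))² = 0.275
δf = √((∂f/∂d_o · δd_o)² + (∂f/∂d_i · δd_i)²) = √(0.347 + 0.00591) = 0.594 cm
f = 18.2 cm.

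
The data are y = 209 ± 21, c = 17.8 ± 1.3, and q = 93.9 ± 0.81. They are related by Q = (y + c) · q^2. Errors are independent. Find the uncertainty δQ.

1.89e+05

Let u = y + c = 227. δu = √(δy² + δc²) = √(441 + 1.69) = 21.0, so δu/u = 0.0928.
Q is then a monomial in u, q:
δQ/Q = √((δu/u)² + (2·δq/q)²) = √(0.00861 + 0.000298) = 0.0944
Q = 2e+06, so δQ = 0.0944 × 2e+06 = 1.89e+05.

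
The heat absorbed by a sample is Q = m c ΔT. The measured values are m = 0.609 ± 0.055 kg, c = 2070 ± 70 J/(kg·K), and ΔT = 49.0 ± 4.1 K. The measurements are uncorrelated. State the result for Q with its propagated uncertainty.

Products/powers → add relative errors in quadrature, weighted by exponent:
  (1·δm/m)² = (1×0.0903)² = 0.00816;  (1·δc/c)² = (1×0.0338)² = 0.00114;  (1·δΔT/ΔT)² = (1×0.0837)² = 0.00700
δQ/Q = √(0.0163) = 0.128
Q = 61800 J, so δQ = 0.128 × 61800 = 7890 J.

61800 ± 7890 J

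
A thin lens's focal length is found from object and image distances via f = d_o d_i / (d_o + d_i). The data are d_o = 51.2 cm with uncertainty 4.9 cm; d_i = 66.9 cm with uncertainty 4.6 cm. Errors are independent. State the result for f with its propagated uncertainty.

∂f/∂d_o = (d_i/(d_o+d_i))² = 0.321;  ∂f/∂d_i = (d_o/(d_o+d_i))² = 0.188
δf = √((∂f/∂d_o · δd_o)² + (∂f/∂d_i · δd_i)²) = √(2.47 + 0.747) = 1.79 cm
f = 29.0 cm.

29.0 ± 1.79 cm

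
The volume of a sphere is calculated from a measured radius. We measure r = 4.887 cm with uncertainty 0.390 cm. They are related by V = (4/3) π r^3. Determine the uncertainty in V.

117 cm^3

V ∝ r^3, so δV/V = |3| · δr/r = 3 × 0.0798 = 0.239.
V = 488.9 cm^3, so δV = 0.239 × 488.9 = 117 cm^3.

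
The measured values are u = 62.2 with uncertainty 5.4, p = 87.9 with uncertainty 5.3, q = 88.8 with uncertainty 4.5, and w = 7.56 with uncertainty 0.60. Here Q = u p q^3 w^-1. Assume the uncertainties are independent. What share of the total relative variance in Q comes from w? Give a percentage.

15.5%

(δQ/Q)² = (1·δu/u)² + (1·δp/p)² + (3·δq/q)² + (-1·δw/w)²
  u term: (1×0.0868)² = 0.00754
  p term: (1×0.0603)² = 0.00364
  q term: (3×0.0507)² = 0.0231
  w term: (-1×0.0794)² = 0.00630
Total = 0.0406. Share from w = 0.00630/0.0406 = 0.155.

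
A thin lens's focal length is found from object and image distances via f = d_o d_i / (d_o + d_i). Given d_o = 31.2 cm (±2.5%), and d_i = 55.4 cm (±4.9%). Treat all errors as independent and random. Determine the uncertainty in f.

∂f/∂d_o = (d_i/(d_o+d_i))² = 0.409;  ∂f/∂d_i = (d_o/(d_o+d_i))² = 0.130
δf = √((∂f/∂d_o · δd_o)² + (∂f/∂d_i · δd_i)²) = √(0.102 + 0.124) = 0.475 cm

0.475 cm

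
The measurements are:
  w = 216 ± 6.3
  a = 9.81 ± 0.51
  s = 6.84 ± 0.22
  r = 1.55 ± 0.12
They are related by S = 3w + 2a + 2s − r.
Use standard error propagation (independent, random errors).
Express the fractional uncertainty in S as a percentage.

2.79%

Absolute uncertainties add in quadrature for a linear combination:
  (3·δw)² = 357;  (2·δa)² = 1.04;  (2·δs)² = 0.194;  (δr)² = 0.0144
δS = √(358) = 18.9
S = 680, so δS/S = 18.9/680 = 0.0279.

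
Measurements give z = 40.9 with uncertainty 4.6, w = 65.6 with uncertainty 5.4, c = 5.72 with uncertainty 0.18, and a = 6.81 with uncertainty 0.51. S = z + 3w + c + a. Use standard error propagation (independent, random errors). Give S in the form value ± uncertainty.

Each term contributes (cᵢ δxᵢ)² to (δS)²:
  (δz)² = 21.2;  (3·δw)² = 262;  (δc)² = 0.0324;  (δa)² = 0.260
δS = √(284) = 16.8
S = 250.

250 ± 16.8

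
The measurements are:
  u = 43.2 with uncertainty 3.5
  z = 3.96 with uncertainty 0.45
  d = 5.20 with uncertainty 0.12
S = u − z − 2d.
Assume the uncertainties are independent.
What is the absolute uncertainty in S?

3.54

S is a linear combination, so absolute uncertainties add in quadrature:
  (δu)² = 12.2;  (δz)² = 0.203;  (2·δd)² = 0.0576
δS = √(12.5) = 3.54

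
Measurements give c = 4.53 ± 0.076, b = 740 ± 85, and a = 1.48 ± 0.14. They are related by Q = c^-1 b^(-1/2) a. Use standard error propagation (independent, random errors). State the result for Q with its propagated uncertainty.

Relative error in a monomial: (δQ/Q)² = Σ (nᵢ · δxᵢ/xᵢ)².
  (-1·δc/c)² = (-1×0.0168)² = 0.000281;  (−½·δb/b)² = (-0.5×0.115)² = 0.00330;  (1·δa/a)² = (1×0.0946)² = 0.00895
δQ/Q = √(0.0125) = 0.112
Q = 0.0120, so δQ = 0.112 × 0.0120 = 0.00134.

0.0120 ± 0.00134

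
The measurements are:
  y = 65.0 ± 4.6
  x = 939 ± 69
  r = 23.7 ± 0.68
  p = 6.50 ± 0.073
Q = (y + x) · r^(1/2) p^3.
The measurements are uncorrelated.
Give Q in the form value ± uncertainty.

Let u = y + x = 1000. δu = √(δy² + δx²) = √(21.2 + 4760) = 69.2, so δu/u = 0.0689.
Q is then a monomial in u, r, p:
δQ/Q = √((δu/u)² + (½·δr/r)² + (3·δp/p)²) = √(0.00474 + 0.000206 + 0.00114) = 0.0780
Q = 1.34e+06, so δQ = 0.0780 × 1.34e+06 = 1.05e+05.

(1.34 ± 0.105) × 10^6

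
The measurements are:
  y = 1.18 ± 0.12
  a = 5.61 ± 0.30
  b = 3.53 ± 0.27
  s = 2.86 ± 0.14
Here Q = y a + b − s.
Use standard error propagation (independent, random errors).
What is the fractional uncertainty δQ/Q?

Let p = y·a = 6.62. δp/p = √((1·δy/y)² + (1·δa/a)²) = √(0.0103 + 0.00286) = 0.115, so δp = 0.761.
Q = p + b − s: δQ = √(δp² + δb² + δs²) = √(0.579 + 0.0729 + 0.0196) = 0.819
Q = 7.29, so δQ/Q = 0.819/7.29 = 0.112.

0.112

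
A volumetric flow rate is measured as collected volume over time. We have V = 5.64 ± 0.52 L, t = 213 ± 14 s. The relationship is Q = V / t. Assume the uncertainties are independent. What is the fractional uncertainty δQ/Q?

0.113

Each factor contributes (exponent × relative error)² to (δQ/Q)²:
  (1·δV/V)² = (1×0.0922)² = 0.00850;  (-1·δt/t)² = (-1×0.0657)² = 0.00432
δQ/Q = √(0.0128) = 0.113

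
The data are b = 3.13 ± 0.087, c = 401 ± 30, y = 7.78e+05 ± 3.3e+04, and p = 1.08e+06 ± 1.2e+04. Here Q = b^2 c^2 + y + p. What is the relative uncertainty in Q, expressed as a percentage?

7.39%

Let w = b^2·c^2 = 1.58e+06. δw/w = √((2·δb/b)² + (2·δc/c)²) = √(0.00309 + 0.0224) = 0.160, so δw = 2.51e+05.
Q = w + y + p: δQ = √(δw² + δy² + δp²) = √(6.32e+10 + 1.09e+09 + 1.44e+08) = 2.54e+05
Q = 3.43e+06, so δQ/Q = 2.54e+05/3.43e+06 = 0.0739.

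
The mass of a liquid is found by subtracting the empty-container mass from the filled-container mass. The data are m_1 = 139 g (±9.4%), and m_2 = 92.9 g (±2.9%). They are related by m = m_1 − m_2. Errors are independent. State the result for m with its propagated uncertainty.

Each term contributes (cᵢ δxᵢ)² to (δm)²:
  (δm_1)² = 171;  (δm_2)² = 7.26
δm = √(178) = 13.3 g
m = 46.1 g.

46.1 ± 13.3 g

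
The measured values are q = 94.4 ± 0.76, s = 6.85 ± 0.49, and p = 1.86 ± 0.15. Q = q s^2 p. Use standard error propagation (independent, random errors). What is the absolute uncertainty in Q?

Relative error in a monomial: (δQ/Q)² = Σ (nᵢ · δxᵢ/xᵢ)².
  (1·δq/q)² = (1×0.00805)² = 6.48e-05;  (2·δs/s)² = (2×0.0715)² = 0.0205;  (1·δp/p)² = (1×0.0806)² = 0.00650
δQ/Q = √(0.0270) = 0.164
Q = 8240, so δQ = 0.164 × 8240 = 1350.

1350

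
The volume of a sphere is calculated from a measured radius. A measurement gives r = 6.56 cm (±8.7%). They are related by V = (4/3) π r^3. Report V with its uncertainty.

1180 ± 309 cm^3

V ∝ r^3, so δV/V = |3| · δr/r = 3 × 0.0870 = 0.261.
V = 1180 cm^3, so δV = 0.261 × 1180 = 309 cm^3.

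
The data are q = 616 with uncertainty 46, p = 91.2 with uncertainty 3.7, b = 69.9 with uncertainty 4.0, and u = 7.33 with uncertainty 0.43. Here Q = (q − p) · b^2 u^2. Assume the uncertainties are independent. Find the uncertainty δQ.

Let w = q − p = 525. δw = √(δq² + δp²) = √(2120 + 13.7) = 46.1, so δw/w = 0.0879.
Q is then a monomial in w, b, u:
δQ/Q = √((δw/w)² + (2·δb/b)² + (2·δu/u)²) = √(0.00773 + 0.0131 + 0.0138) = 0.186
Q = 1.38e+08, so δQ = 0.186 × 1.38e+08 = 2.56e+07.

2.56e+07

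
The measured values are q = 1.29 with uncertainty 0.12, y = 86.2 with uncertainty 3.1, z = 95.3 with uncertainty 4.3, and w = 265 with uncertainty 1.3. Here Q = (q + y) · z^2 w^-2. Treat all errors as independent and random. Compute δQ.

Let u = q + y = 87.5. δu = √(δq² + δy²) = √(0.0144 + 9.61) = 3.10, so δu/u = 0.0355.
Q is then a monomial in u, z, w:
δQ/Q = √((δu/u)² + (2·δz/z)² + (-2·δw/w)²) = √(0.00126 + 0.00814 + 9.63e-05) = 0.0975
Q = 11.3, so δQ = 0.0975 × 11.3 = 1.10.

1.10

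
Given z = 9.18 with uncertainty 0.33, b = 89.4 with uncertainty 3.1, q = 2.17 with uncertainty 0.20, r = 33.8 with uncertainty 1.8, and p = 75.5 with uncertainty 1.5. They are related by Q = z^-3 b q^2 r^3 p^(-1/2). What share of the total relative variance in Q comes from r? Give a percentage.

35.2%

(δQ/Q)² = (-3·δz/z)² + (1·δb/b)² + (2·δq/q)² + (3·δr/r)² + (−½·δp/p)²
  z term: (-3×0.0359)² = 0.0116
  b term: (1×0.0347)² = 0.00120
  q term: (2×0.0922)² = 0.0340
  r term: (3×0.0533)² = 0.0255
  p term: (-0.5×0.0199)² = 9.87e-05
Total = 0.0724. Share from r = 0.0255/0.0724 = 0.352.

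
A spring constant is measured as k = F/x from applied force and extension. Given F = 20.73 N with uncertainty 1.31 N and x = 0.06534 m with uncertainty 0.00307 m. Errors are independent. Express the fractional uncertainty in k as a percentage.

Since k is a product/quotient, work with relative uncertainties:
  (1·δF/F)² = (1×0.0632)² = 0.00399;  (-1·δx/x)² = (-1×0.0470)² = 0.00221
δk/k = √(0.00620) = 0.0787

7.87%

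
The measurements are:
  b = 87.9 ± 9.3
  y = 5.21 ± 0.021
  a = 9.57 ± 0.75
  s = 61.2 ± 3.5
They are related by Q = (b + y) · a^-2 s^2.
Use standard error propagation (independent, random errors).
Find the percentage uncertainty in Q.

21.8%

Let u = b + y = 93.1. δu = √(δb² + δy²) = √(86.5 + 0.000441) = 9.30, so δu/u = 0.0999.
Q is then a monomial in u, a, s:
δQ/Q = √((δu/u)² + (-2·δa/a)² + (2·δs/s)²) = √(0.00998 + 0.0246 + 0.0131) = 0.218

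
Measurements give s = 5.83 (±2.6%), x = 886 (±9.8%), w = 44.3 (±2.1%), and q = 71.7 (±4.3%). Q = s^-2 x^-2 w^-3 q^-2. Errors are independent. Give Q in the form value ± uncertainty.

(8.39 ± 1.92) × 10^-17

Since Q is a product/quotient, work with relative uncertainties:
  (-2·δs/s)² = (-2×0.0260)² = 0.00270;  (-2·δx/x)² = (-2×0.0980)² = 0.0384;  (-3·δw/w)² = (-3×0.0210)² = 0.00397;  (-2·δq/q)² = (-2×0.0430)² = 0.00740
δQ/Q = √(0.0525) = 0.229
Q = 8.39e-17, so δQ = 0.229 × 8.39e-17 = 1.92e-17.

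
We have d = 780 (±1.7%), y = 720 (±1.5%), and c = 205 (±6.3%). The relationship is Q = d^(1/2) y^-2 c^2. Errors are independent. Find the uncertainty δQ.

0.294

Q is a product of powers, so relative uncertainties combine in quadrature:
  (½·δd/d)² = (0.5×0.0170)² = 7.23e-05;  (-2·δy/y)² = (-2×0.0150)² = 0.000900;  (2·δc/c)² = (2×0.0630)² = 0.0159
δQ/Q = √(0.0168) = 0.130
Q = 2.26, so δQ = 0.130 × 2.26 = 0.294.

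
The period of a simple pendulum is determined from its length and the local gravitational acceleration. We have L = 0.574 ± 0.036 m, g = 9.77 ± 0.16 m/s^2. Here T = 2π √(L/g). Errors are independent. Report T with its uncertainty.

1.52 ± 0.0494 s

Since T is a product/quotient, work with relative uncertainties:
  (½·δL/L)² = (0.5×0.0627)² = 0.000983;  (−½·δg/g)² = (-0.5×0.0164)² = 6.7e-05
δT/T = √(0.00105) = 0.0324
T = 1.52 s, so δT = 0.0324 × 1.52 = 0.0494 s.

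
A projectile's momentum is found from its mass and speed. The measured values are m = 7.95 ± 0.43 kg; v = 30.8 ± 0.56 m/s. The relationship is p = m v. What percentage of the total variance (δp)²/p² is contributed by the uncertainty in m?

(δp/p)² = (1·δm/m)² + (1·δv/v)²
  m term: (1×0.0541)² = 0.00293
  v term: (1×0.0182)² = 0.000331
Total = 0.00326. Share from m = 0.00293/0.00326 = 0.898.

89.8%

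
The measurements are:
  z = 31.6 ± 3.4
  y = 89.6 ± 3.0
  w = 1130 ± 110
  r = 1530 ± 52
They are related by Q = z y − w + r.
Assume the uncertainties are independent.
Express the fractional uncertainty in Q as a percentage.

10.6%

Let p = z·y = 2830. δp/p = √((1·δz/z)² + (1·δy/y)²) = √(0.0116 + 0.00112) = 0.113, so δp = 319.
Q = p − w + r: δQ = √(δp² + δw² + δr²) = √(1.02e+05 + 12100 + 2700) = 341
Q = 3230, so δQ/Q = 341/3230 = 0.106.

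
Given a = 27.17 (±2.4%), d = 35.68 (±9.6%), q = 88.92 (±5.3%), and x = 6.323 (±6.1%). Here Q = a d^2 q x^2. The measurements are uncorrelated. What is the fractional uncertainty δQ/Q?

Q is a product of powers, so relative uncertainties combine in quadrature:
  (1·δa/a)² = (1×0.0240)² = 0.000576;  (2·δd/d)² = (2×0.0960)² = 0.0369;  (1·δq/q)² = (1×0.0530)² = 0.00281;  (2·δx/x)² = (2×0.0610)² = 0.0149
δQ/Q = √(0.0551) = 0.235

0.235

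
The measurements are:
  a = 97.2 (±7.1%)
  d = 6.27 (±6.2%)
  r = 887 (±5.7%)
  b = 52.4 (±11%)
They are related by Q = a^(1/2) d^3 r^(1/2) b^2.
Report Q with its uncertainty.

(1.99 ± 0.580) × 10^8

Products/powers → add relative errors in quadrature, weighted by exponent:
  (½·δa/a)² = (0.5×0.0710)² = 0.00126;  (3·δd/d)² = (3×0.0620)² = 0.0346;  (½·δr/r)² = (0.5×0.0570)² = 0.000812;  (2·δb/b)² = (2×0.110)² = 0.0484
δQ/Q = √(0.0851) = 0.292
Q = 1.99e+08, so δQ = 0.292 × 1.99e+08 = 5.8e+07.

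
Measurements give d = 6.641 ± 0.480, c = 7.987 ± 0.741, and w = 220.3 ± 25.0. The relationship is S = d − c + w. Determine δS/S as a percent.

11.4%

S is a linear combination, so absolute uncertainties add in quadrature:
  (δd)² = 0.230;  (δc)² = 0.549;  (δw)² = 625
δS = √(626) = 25.0
S = 219.0, so δS/S = 25.0/219.0 = 0.114.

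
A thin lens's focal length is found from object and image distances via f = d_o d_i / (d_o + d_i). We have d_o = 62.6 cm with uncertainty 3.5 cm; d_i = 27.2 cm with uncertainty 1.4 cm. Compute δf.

∂f/∂d_o = (d_i/(d_o+d_i))² = 0.0917;  ∂f/∂d_i = (d_o/(d_o+d_i))² = 0.486
δf = √((∂f/∂d_o · δd_o)² + (∂f/∂d_i · δd_i)²) = √(0.103 + 0.463) = 0.752 cm

0.752 cm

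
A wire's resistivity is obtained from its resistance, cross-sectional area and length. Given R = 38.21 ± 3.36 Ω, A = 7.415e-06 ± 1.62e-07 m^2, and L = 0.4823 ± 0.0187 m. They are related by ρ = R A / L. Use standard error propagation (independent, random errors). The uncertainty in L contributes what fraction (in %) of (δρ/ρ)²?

(δρ/ρ)² = (1·δR/R)² + (1·δA/A)² + (-1·δL/L)²
  R term: (1×0.0879)² = 0.00773
  A term: (1×0.0218)² = 0.000477
  L term: (-1×0.0388)² = 0.00150
Total = 0.00971. Share from L = 0.00150/0.00971 = 0.155.

15.5%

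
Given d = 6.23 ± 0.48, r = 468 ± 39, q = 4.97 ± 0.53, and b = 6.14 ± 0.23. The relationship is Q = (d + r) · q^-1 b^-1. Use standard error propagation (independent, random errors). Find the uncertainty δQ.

Let u = d + r = 474. δu = √(δd² + δr²) = √(0.230 + 1520) = 39.0, so δu/u = 0.0822.
Q is then a monomial in u, q, b:
δQ/Q = √((δu/u)² + (-1·δq/q)² + (-1·δb/b)²) = √(0.00676 + 0.0114 + 0.00140) = 0.140
Q = 15.5, so δQ = 0.140 × 15.5 = 2.17.

2.17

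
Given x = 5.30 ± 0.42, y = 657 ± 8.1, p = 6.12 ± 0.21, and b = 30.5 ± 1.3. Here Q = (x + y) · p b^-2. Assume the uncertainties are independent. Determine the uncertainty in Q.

Let u = x + y = 662. δu = √(δx² + δy²) = √(0.176 + 65.6) = 8.11, so δu/u = 0.0122.
Q is then a monomial in u, p, b:
δQ/Q = √((δu/u)² + (1·δp/p)² + (-2·δb/b)²) = √(0.000150 + 0.00118 + 0.00727) = 0.0927
Q = 4.36, so δQ = 0.0927 × 4.36 = 0.404.

0.404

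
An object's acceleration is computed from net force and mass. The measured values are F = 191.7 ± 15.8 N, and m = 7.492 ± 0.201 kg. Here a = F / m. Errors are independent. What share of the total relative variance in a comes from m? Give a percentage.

(δa/a)² = (1·δF/F)² + (-1·δm/m)²
  F term: (1×0.0824)² = 0.00679
  m term: (-1×0.0268)² = 0.000720
Total = 0.00751. Share from m = 0.000720/0.00751 = 0.0958.

9.58%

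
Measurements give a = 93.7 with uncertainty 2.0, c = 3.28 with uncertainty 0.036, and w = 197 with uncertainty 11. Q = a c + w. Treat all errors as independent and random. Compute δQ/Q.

0.0263

Let p = a·c = 307. δp/p = √((1·δa/a)² + (1·δc/c)²) = √(0.000456 + 0.000120) = 0.0240, so δp = 7.38.
Q = p + w: δQ = √(δp² + δw²) = √(54.4 + 121) = 13.2
Q = 504, so δQ/Q = 13.2/504 = 0.0263.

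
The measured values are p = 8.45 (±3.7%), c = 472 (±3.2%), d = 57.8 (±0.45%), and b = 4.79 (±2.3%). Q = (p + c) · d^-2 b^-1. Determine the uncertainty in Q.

Let u = p + c = 480. δu = √(δp² + δc²) = √(0.0978 + 228) = 15.1, so δu/u = 0.0314.
Q is then a monomial in u, d, b:
δQ/Q = √((δu/u)² + (-2·δd/d)² + (-1·δb/b)²) = √(0.000989 + 8.1e-05 + 0.000529) = 0.0400
Q = 0.0300, so δQ = 0.0400 × 0.0300 = 0.00120.

0.00120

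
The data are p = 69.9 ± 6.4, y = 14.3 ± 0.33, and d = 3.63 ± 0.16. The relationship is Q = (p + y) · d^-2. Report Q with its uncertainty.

6.39 ± 0.744

Let u = p + y = 84.2. δu = √(δp² + δy²) = √(41.0 + 0.109) = 6.41, so δu/u = 0.0761.
Q is then a monomial in u, d:
δQ/Q = √((δu/u)² + (-2·δd/d)²) = √(0.00579 + 0.00777) = 0.116
Q = 6.39, so δQ = 0.116 × 6.39 = 0.744.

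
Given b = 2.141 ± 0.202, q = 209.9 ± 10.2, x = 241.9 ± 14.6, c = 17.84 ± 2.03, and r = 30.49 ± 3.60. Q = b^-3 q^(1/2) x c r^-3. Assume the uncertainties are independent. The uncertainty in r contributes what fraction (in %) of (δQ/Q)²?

(δQ/Q)² = (-3·δb/b)² + (½·δq/q)² + (1·δx/x)² + (1·δc/c)² + (-3·δr/r)²
  b term: (-3×0.0943)² = 0.0801
  q term: (0.5×0.0486)² = 0.000590
  x term: (1×0.0604)² = 0.00364
  c term: (1×0.114)² = 0.0129
  r term: (-3×0.118)² = 0.125
Total = 0.223. Share from r = 0.125/0.223 = 0.563.

56.3%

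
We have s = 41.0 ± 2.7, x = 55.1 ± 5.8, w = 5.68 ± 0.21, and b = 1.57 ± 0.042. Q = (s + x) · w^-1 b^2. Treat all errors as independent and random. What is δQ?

Let u = s + x = 96.1. δu = √(δs² + δx²) = √(7.29 + 33.6) = 6.40, so δu/u = 0.0666.
Q is then a monomial in u, w, b:
δQ/Q = √((δu/u)² + (-1·δw/w)² + (2·δb/b)²) = √(0.00443 + 0.00137 + 0.00286) = 0.0931
Q = 41.7, so δQ = 0.0931 × 41.7 = 3.88.

3.88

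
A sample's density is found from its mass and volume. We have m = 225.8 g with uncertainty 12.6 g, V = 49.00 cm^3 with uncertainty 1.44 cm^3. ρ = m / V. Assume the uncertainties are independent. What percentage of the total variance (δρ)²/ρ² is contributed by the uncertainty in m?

(δρ/ρ)² = (1·δm/m)² + (-1·δV/V)²
  m term: (1×0.0558)² = 0.00311
  V term: (-1×0.0294)² = 0.000864
Total = 0.00398. Share from m = 0.00311/0.00398 = 0.783.

78.3%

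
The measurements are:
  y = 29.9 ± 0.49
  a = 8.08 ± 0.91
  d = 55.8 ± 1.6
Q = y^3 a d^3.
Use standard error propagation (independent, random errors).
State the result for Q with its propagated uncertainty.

Relative error in a monomial: (δQ/Q)² = Σ (nᵢ · δxᵢ/xᵢ)².
  (3·δy/y)² = (3×0.0164)² = 0.00242;  (1·δa/a)² = (1×0.113)² = 0.0127;  (3·δd/d)² = (3×0.0287)² = 0.00740
δQ/Q = √(0.0225) = 0.150
Q = 3.75e+10, so δQ = 0.150 × 3.75e+10 = 5.63e+09.

(3.75 ± 0.563) × 10^10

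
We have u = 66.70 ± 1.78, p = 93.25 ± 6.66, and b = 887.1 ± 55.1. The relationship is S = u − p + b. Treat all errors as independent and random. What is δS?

Each term contributes (cᵢ δxᵢ)² to (δS)²:
  (δu)² = 3.17;  (δp)² = 44.4;  (δb)² = 3040
δS = √(3080) = 55.5

55.5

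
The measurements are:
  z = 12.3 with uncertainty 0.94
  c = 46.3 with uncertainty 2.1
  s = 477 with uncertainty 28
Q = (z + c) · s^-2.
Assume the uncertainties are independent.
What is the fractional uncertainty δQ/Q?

Let u = z + c = 58.6. δu = √(δz² + δc²) = √(0.884 + 4.41) = 2.30, so δu/u = 0.0393.
Q is then a monomial in u, s:
δQ/Q = √((δu/u)² + (-2·δs/s)²) = √(0.00154 + 0.0138) = 0.124

0.124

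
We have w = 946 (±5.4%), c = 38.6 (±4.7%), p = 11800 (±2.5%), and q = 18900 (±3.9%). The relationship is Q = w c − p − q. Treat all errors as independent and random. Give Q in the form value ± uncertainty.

5820 ± 2730

Let h = w·c = 36500. δh/h = √((1·δw/w)² + (1·δc/c)²) = √(0.00292 + 0.00221) = 0.0716, so δh = 2610.
Q = h − p − q: δQ = √(δh² + δp² + δq²) = √(6.83e+06 + 87000 + 5.43e+05) = 2730
Q = 5820.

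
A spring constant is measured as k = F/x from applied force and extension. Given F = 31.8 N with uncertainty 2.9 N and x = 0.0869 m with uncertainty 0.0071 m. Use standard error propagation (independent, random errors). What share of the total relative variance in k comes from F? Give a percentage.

(δk/k)² = (1·δF/F)² + (-1·δx/x)²
  F term: (1×0.0912)² = 0.00832
  x term: (-1×0.0817)² = 0.00668
Total = 0.0150. Share from F = 0.00832/0.0150 = 0.555.

55.5%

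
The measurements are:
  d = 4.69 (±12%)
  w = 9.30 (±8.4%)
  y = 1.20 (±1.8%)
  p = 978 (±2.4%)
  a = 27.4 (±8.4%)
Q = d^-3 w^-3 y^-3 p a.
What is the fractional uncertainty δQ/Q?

Products/powers → add relative errors in quadrature, weighted by exponent:
  (-3·δd/d)² = (-3×0.120)² = 0.130;  (-3·δw/w)² = (-3×0.0840)² = 0.0635;  (-3·δy/y)² = (-3×0.0180)² = 0.00292;  (1·δp/p)² = (1×0.0240)² = 0.000576;  (1·δa/a)² = (1×0.0840)² = 0.00706
δQ/Q = √(0.204) = 0.451

0.451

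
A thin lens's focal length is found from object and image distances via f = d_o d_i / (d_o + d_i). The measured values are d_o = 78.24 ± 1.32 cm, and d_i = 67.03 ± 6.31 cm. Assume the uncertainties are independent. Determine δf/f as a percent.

5.13%

∂f/∂d_o = (d_i/(d_o+d_i))² = 0.213;  ∂f/∂d_i = (d_o/(d_o+d_i))² = 0.290
δf = √((∂f/∂d_o · δd_o)² + (∂f/∂d_i · δd_i)²) = √(0.0790 + 3.35) = 1.85 cm
f = 36.10 cm, so δf/f = 1.85/36.10 = 0.0513.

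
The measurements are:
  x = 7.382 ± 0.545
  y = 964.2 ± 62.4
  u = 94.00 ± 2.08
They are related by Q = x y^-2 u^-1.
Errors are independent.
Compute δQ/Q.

Products/powers → add relative errors in quadrature, weighted by exponent:
  (1·δx/x)² = (1×0.0738)² = 0.00545;  (-2·δy/y)² = (-2×0.0647)² = 0.0168;  (-1·δu/u)² = (-1×0.0221)² = 0.000490
δQ/Q = √(0.0227) = 0.151

0.151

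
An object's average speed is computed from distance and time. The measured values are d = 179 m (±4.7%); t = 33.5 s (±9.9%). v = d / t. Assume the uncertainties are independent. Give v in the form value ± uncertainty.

5.34 ± 0.586 m/s

Each factor contributes (exponent × relative error)² to (δv/v)²:
  (1·δd/d)² = (1×0.0470)² = 0.00221;  (-1·δt/t)² = (-1×0.0990)² = 0.00980
δv/v = √(0.0120) = 0.110
v = 5.34 m/s, so δv = 0.110 × 5.34 = 0.586 m/s.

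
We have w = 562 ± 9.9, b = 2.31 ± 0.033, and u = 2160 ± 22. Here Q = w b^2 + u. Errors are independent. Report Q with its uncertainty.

Let p = w·b^2 = 3000. δp/p = √((1·δw/w)² + (2·δb/b)²) = √(0.000310 + 0.000816) = 0.0336, so δp = 101.
Q = p + u: δQ = √(δp² + δu²) = √(10100 + 484) = 103
Q = 5160.

5160 ± 103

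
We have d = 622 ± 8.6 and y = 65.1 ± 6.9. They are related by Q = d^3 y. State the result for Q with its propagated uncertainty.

Since Q is a product/quotient, work with relative uncertainties:
  (3·δd/d)² = (3×0.0138)² = 0.00172;  (1·δy/y)² = (1×0.106)² = 0.0112
δQ/Q = √(0.0130) = 0.114
Q = 1.57e+10, so δQ = 0.114 × 1.57e+10 = 1.78e+09.

(1.57 ± 0.178) × 10^10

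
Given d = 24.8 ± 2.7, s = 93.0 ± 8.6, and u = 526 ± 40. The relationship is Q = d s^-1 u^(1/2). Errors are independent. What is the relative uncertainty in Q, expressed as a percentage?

For a monomial Q ∝ d, s^-1, u^(1/2), fractional errors add in quadrature:
  (1·δd/d)² = (1×0.109)² = 0.0119;  (-1·δs/s)² = (-1×0.0925)² = 0.00855;  (½·δu/u)² = (0.5×0.0760)² = 0.00145
δQ/Q = √(0.0218) = 0.148

14.8%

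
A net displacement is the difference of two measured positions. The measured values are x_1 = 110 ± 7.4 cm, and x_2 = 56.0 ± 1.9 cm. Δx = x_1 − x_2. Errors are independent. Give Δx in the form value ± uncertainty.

54.0 ± 7.64 cm

For a sum/difference, combine absolute errors in quadrature:
  (δx_1)² = 54.8;  (δx_2)² = 3.61
δΔx = √(58.4) = 7.64 cm
Δx = 54.0 cm.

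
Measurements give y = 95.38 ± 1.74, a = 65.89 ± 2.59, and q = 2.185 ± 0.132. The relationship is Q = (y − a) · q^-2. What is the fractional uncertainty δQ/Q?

Let u = y − a = 29.49. δu = √(δy² + δa²) = √(3.03 + 6.71) = 3.12, so δu/u = 0.106.
Q is then a monomial in u, q:
δQ/Q = √((δu/u)² + (-2·δq/q)²) = √(0.0112 + 0.0146) = 0.161

0.161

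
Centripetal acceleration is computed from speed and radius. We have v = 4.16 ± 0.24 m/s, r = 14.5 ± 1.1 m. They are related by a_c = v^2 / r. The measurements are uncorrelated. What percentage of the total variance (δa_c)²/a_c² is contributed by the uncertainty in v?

(δa_c/a_c)² = (2·δv/v)² + (-1·δr/r)²
  v term: (2×0.0577)² = 0.0133
  r term: (-1×0.0759)² = 0.00576
Total = 0.0191. Share from v = 0.0133/0.0191 = 0.698.

69.8%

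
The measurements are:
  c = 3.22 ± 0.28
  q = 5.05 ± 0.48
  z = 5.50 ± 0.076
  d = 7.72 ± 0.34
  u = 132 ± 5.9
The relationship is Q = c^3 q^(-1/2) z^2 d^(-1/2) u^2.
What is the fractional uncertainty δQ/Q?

0.282

Each factor contributes (exponent × relative error)² to (δQ/Q)²:
  (3·δc/c)² = (3×0.0870)² = 0.0681;  (−½·δq/q)² = (-0.5×0.0950)² = 0.00226;  (2·δz/z)² = (2×0.0138)² = 0.000764;  (−½·δd/d)² = (-0.5×0.0440)² = 0.000485;  (2·δu/u)² = (2×0.0447)² = 0.00799
δQ/Q = √(0.0796) = 0.282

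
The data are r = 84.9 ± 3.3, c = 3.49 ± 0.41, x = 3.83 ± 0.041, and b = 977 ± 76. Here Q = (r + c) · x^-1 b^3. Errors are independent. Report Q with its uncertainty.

Let u = r + c = 88.4. δu = √(δr² + δc²) = √(10.9 + 0.168) = 3.33, so δu/u = 0.0376.
Q is then a monomial in u, x, b:
δQ/Q = √((δu/u)² + (-1·δx/x)² + (3·δb/b)²) = √(0.00142 + 0.000115 + 0.0545) = 0.237
Q = 2.15e+10, so δQ = 0.237 × 2.15e+10 = 5.09e+09.

(2.15 ± 0.509) × 10^10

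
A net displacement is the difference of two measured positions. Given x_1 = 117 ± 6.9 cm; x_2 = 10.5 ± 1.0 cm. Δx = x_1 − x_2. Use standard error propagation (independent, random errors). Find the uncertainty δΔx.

6.97 cm

Δx is a linear combination, so absolute uncertainties add in quadrature:
  (δx_1)² = 47.6;  (δx_2)² = 1.00
δΔx = √(48.6) = 6.97 cm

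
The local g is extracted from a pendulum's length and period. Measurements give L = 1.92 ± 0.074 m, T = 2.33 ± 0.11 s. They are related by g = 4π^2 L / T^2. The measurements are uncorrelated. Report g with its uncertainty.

g is a product of powers, so relative uncertainties combine in quadrature:
  (1·δL/L)² = (1×0.0385)² = 0.00149;  (-2·δT/T)² = (-2×0.0472)² = 0.00892
δg/g = √(0.0104) = 0.102
g = 14.0 m/s^2, so δg = 0.102 × 14.0 = 1.42 m/s^2.

14.0 ± 1.42 m/s^2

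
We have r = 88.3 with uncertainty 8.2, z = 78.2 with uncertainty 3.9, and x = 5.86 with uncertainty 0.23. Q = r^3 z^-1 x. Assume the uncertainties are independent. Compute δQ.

14700

Q is a product of powers, so relative uncertainties combine in quadrature:
  (3·δr/r)² = (3×0.0929)² = 0.0776;  (-1·δz/z)² = (-1×0.0499)² = 0.00249;  (1·δx/x)² = (1×0.0392)² = 0.00154
δQ/Q = √(0.0816) = 0.286
Q = 51600, so δQ = 0.286 × 51600 = 14700.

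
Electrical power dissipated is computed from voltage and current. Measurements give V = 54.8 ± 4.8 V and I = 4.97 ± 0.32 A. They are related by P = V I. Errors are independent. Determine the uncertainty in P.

29.6 W

Since P is a product/quotient, work with relative uncertainties:
  (1·δV/V)² = (1×0.0876)² = 0.00767;  (1·δI/I)² = (1×0.0644)² = 0.00415
δP/P = √(0.0118) = 0.109
P = 272 W, so δP = 0.109 × 272 = 29.6 W.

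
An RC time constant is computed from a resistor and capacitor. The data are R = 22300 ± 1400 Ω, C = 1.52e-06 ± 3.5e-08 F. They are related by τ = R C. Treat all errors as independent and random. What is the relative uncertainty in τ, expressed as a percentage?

6.69%

For a monomial τ ∝ R, C, fractional errors add in quadrature:
  (1·δR/R)² = (1×0.0628)² = 0.00394;  (1·δC/C)² = (1×0.0230)² = 0.000530
δτ/τ = √(0.00447) = 0.0669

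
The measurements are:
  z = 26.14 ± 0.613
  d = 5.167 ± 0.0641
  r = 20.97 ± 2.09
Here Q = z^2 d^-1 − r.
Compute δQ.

Let p = z^2·d^-1 = 132.2. δp/p = √((2·δz/z)² + (-1·δd/d)²) = √(0.00220 + 0.000154) = 0.0485, so δp = 6.42.
Q = p − r: δQ = √(δp² + δr²) = √(41.2 + 4.37) = 6.75

6.75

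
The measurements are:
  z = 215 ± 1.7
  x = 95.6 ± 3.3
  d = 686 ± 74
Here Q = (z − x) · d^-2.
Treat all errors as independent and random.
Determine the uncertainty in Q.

5.53e-05

Let u = z − x = 119. δu = √(δz² + δx²) = √(2.89 + 10.9) = 3.71, so δu/u = 0.0311.
Q is then a monomial in u, d:
δQ/Q = √((δu/u)² + (-2·δd/d)²) = √(0.000967 + 0.0465) = 0.218
Q = 0.000254, so δQ = 0.218 × 0.000254 = 5.53e-05.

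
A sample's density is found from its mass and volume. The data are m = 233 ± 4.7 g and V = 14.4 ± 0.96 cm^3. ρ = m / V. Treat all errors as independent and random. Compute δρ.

Relative error in a monomial: (δρ/ρ)² = Σ (nᵢ · δxᵢ/xᵢ)².
  (1·δm/m)² = (1×0.0202)² = 0.000407;  (-1·δV/V)² = (-1×0.0667)² = 0.00444
δρ/ρ = √(0.00485) = 0.0697
ρ = 16.2 g/cm^3, so δρ = 0.0697 × 16.2 = 1.13 g/cm^3.

1.13 g/cm^3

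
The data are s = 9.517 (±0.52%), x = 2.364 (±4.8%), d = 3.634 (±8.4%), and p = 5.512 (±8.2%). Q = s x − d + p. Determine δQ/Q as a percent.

Let w = s·x = 22.50. δw/w = √((1·δs/s)² + (1·δx/x)²) = √(2.7e-05 + 0.00230) = 0.0483, so δw = 1.09.
Q = w − d + p: δQ = √(δw² + δd² + δp²) = √(1.18 + 0.0932 + 0.204) = 1.22
Q = 24.38, so δQ/Q = 1.22/24.38 = 0.0499.

4.99%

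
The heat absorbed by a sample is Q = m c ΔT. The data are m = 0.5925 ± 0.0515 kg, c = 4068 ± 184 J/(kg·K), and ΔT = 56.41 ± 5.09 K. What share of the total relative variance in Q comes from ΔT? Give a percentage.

(δQ/Q)² = (1·δm/m)² + (1·δc/c)² + (1·δΔT/ΔT)²
  m term: (1×0.0869)² = 0.00756
  c term: (1×0.0452)² = 0.00205
  ΔT term: (1×0.0902)² = 0.00814
Total = 0.0177. Share from ΔT = 0.00814/0.0177 = 0.459.

45.9%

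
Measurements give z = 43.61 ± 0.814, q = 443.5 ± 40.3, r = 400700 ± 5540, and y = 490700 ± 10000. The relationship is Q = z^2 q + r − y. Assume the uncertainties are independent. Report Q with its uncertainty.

Let p = z^2·q = 843500. δp/p = √((2·δz/z)² + (1·δq/q)²) = √(0.00139 + 0.00826) = 0.0982, so δp = 82900.
Q = p + r − y: δQ = √(δp² + δr² + δy²) = √(6.87e+09 + 3.07e+07 + 1e+08) = 83600
Q = 753500.

753500 ± 83600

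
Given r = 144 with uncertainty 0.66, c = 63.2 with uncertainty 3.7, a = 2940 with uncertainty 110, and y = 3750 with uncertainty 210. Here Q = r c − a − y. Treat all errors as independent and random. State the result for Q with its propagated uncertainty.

2410 ± 585

Let p = r·c = 9100. δp/p = √((1·δr/r)² + (1·δc/c)²) = √(2.1e-05 + 0.00343) = 0.0587, so δp = 534.
Q = p − a − y: δQ = √(δp² + δa² + δy²) = √(2.86e+05 + 12100 + 44100) = 585
Q = 2410.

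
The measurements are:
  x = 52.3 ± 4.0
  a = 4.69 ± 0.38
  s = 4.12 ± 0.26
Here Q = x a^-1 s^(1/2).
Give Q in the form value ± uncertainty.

For a monomial Q ∝ x, a^-1, s^(1/2), fractional errors add in quadrature:
  (1·δx/x)² = (1×0.0765)² = 0.00585;  (-1·δa/a)² = (-1×0.0810)² = 0.00656;  (½·δs/s)² = (0.5×0.0631)² = 0.000996
δQ/Q = √(0.0134) = 0.116
Q = 22.6, so δQ = 0.116 × 22.6 = 2.62.

22.6 ± 2.62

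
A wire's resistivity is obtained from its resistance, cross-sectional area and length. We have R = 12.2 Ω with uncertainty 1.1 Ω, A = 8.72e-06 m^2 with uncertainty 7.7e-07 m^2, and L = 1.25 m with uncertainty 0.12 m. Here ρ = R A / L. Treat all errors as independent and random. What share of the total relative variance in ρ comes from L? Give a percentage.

36.7%

(δρ/ρ)² = (1·δR/R)² + (1·δA/A)² + (-1·δL/L)²
  R term: (1×0.0902)² = 0.00813
  A term: (1×0.0883)² = 0.00780
  L term: (-1×0.0960)² = 0.00922
Total = 0.0251. Share from L = 0.00922/0.0251 = 0.367.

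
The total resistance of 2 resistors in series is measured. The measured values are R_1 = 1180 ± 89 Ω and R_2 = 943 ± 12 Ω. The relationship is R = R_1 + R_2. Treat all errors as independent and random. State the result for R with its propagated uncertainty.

2120 ± 89.8 Ω

For a sum/difference, combine absolute errors in quadrature:
  (δR_1)² = 7920;  (δR_2)² = 144
δR = √(8060) = 89.8 Ω
R = 2120 Ω.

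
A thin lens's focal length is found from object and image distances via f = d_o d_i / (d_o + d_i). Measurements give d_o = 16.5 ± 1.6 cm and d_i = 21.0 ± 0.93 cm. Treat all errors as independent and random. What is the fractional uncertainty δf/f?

0.0577

∂f/∂d_o = (d_i/(d_o+d_i))² = 0.314;  ∂f/∂d_i = (d_o/(d_o+d_i))² = 0.194
δf = √((∂f/∂d_o · δd_o)² + (∂f/∂d_i · δd_i)²) = √(0.252 + 0.0324) = 0.533 cm
f = 9.24 cm, so δf/f = 0.533/9.24 = 0.0577.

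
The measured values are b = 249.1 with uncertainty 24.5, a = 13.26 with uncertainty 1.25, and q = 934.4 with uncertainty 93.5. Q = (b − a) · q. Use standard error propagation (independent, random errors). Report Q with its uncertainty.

220400 ± 31800

Let u = b − a = 235.8. δu = √(δb² + δa²) = √(600 + 1.56) = 24.5, so δu/u = 0.104.
Q is then a monomial in u, q:
δQ/Q = √((δu/u)² + (1·δq/q)²) = √(0.0108 + 0.0100) = 0.144
Q = 220400, so δQ = 0.144 × 220400 = 31800.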